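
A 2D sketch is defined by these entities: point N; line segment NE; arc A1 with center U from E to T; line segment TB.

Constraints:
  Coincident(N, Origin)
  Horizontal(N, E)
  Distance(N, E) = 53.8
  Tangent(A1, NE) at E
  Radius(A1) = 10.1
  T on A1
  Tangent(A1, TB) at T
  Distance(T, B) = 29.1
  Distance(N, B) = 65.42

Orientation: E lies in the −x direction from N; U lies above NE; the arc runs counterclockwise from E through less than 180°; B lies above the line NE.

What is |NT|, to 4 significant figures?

45.77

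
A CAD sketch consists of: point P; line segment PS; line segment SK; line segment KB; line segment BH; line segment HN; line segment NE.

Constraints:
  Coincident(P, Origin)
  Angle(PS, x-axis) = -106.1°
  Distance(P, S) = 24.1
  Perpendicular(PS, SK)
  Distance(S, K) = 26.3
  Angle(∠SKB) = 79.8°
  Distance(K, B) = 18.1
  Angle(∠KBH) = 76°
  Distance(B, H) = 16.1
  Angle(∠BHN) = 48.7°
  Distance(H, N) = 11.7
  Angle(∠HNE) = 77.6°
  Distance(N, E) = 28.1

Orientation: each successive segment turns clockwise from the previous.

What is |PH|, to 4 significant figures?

15.39

P is at the origin; PS runs at -106.1° with length 24.1, so S = (-6.683, -23.15). PS is perpendicular to SK, so SK runs at 163.9°; with |SK| = 26.3, K = (-31.95, -15.86). ∠SKB = 79.8° gives KB at 63.70° from the x-axis; with |KB| = 18.1, B = (-23.93, 0.3650). ∠KBH = 76.0° gives BH at -40.30° from the x-axis; with |BH| = 16.1, H = (-11.65, -10.05). Then |PH| = |H − P| = 15.39.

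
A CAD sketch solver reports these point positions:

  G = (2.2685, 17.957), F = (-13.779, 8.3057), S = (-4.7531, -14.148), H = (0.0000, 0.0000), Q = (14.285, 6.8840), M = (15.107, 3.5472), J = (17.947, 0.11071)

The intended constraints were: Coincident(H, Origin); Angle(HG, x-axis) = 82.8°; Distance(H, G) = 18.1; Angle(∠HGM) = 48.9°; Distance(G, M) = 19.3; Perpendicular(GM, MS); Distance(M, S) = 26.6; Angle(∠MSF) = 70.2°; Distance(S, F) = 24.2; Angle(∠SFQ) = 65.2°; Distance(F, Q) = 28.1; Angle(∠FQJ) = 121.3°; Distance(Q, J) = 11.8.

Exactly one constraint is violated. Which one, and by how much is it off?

Distance(Q, J) = 11.8 — off by 4.10.

H = (0.00, 0.00) ✓; HG at 82.80° ✓; |HG| = 18.10 ✓; ∠HGM = 48.90° ✓; |GM| = 19.30 ✓; ∠(GM, MS) = 90.00° ✓; |MS| = 26.60 ✓; ∠MSF = 70.20° ✓; |SF| = 24.20 ✓; ∠SFQ = 65.20° ✓; |FQ| = 28.10 ✓; ∠FQJ = 121.3° ✓; |QJ| = 7.700 ✗.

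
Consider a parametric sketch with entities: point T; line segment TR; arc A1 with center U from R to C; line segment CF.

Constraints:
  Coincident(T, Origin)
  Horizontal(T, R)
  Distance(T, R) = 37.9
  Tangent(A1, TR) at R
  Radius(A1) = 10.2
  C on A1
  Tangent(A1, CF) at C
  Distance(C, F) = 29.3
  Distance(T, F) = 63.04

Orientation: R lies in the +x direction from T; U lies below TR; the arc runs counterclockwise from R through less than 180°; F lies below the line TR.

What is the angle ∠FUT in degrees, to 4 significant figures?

127.2°

Checks: T = (0.00, 0.00) ✓; |UC| = 10.20 ✓; ∠(UC, CF) = 90.00° ✓; |CF| = 29.30 ✓; |TF| = 63.04 ✓.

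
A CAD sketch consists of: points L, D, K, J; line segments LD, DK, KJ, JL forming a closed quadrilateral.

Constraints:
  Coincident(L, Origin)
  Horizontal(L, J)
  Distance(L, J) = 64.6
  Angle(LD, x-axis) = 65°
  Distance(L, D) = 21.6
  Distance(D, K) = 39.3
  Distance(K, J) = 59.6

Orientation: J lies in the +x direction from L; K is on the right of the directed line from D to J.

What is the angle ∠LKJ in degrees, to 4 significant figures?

93.65°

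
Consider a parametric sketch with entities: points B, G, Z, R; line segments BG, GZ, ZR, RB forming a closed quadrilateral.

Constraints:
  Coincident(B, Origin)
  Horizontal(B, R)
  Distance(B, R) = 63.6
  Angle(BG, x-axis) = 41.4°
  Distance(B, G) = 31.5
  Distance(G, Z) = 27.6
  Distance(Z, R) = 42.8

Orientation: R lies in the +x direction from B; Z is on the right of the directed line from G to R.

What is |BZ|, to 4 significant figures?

22.34

Checks: |GZ| = 27.60 ✓; |ZR| = 42.80 ✓.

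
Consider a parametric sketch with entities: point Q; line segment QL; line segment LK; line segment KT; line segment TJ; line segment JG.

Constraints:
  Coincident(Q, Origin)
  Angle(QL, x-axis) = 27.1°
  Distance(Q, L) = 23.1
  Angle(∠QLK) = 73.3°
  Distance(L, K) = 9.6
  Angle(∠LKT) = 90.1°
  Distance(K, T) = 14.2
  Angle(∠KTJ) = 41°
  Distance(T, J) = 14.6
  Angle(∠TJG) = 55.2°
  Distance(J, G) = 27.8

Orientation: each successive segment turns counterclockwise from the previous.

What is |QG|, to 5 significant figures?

30.413

∠KTJ = 41.0° gives TJ at 2.7000° from the x-axis; with |TJ| = 14.6, J = (18.237, 8.3292). ∠TJG = 55.2° gives JG at 127.50° from the x-axis; with |JG| = 27.8, G = (1.3134, 30.384). Then |QG| = |G − Q| = 30.413.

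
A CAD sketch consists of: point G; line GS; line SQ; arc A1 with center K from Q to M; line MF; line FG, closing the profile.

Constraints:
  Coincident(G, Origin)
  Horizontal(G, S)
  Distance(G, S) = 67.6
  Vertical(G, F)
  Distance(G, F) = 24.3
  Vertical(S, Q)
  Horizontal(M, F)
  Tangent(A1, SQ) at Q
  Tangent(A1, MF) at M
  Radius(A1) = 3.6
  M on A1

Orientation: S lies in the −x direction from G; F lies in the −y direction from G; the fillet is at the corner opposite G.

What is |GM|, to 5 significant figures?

68.458

G is at the origin; GS is horizontal with |GS| = 67.6 and S on the −x side, so S = (-67.600, 0.0000). G and F share the same x with |GF| = 24.3 and F on the −y side, so F = (0.0000, -24.300). The virtual corner opposite G is at (-67.600, -24.300). Tangency of A1 to SQ means the radius KQ is perpendicular to SQ and the tangent condition forces KM to be normal to MF, with radius 3.6, so the center K sits 3.6 in from both sides at K = (-64.000, -20.700). That places the tangent points at Q = (-67.600, -20.700) on SQ and M = (-64.000, -24.300) on MF. Then |GM| = |M − G| = 68.458.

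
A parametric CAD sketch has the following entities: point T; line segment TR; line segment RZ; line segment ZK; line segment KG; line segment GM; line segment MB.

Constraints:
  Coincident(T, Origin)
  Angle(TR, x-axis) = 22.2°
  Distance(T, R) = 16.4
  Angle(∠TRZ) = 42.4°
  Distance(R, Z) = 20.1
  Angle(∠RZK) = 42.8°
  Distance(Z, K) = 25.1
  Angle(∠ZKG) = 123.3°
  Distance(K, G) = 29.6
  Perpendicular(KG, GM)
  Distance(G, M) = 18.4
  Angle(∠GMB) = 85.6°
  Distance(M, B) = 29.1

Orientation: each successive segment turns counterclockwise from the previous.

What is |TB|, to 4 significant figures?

12.14

The perpendicularity gives GM at right angles to KG, so GM runs at 83.70°; with |GM| = 18.4, M = (39.16, 5.814). ∠GMB = 85.6° gives MB at 178.1° from the x-axis; with |MB| = 29.1, B = (10.07, 6.778). Then |TB| = |B − T| = 12.14.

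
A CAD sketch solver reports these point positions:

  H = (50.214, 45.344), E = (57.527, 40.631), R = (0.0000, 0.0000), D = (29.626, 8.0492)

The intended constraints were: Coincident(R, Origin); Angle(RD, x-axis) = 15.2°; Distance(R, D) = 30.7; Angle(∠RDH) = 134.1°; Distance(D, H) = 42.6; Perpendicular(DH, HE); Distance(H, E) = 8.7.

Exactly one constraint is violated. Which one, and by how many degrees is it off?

Perpendicular(DH, HE) — off by 3.90°.

R = (0.00, 0.00) ✓; RD at 15.20° ✓; |RD| = 30.70 ✓; ∠RDH = 134.1° ✓; |DH| = 42.60 ✓; ∠(DH, HE) = 93.90° ✗; |HE| = 8.700 ✓.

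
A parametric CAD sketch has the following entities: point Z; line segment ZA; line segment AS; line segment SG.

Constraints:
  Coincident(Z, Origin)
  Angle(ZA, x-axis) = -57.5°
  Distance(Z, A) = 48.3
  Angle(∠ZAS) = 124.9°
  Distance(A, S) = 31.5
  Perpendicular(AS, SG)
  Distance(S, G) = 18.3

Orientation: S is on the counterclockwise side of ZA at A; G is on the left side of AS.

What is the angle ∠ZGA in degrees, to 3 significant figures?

50.0°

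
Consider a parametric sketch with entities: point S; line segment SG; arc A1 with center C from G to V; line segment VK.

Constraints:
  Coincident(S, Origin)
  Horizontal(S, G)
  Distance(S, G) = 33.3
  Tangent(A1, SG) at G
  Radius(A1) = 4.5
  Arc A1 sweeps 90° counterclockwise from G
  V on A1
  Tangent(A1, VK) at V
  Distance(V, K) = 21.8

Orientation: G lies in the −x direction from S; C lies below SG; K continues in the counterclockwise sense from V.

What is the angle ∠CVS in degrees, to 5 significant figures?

6.7890°

S is at the origin; S and G share the same y with |SG| = 33.3 and G on the −x side, so G = (-33.300, 0.0000). A1 meets SG tangentially, so CG is at right angles to SG, so C = G + (0, -4.5) = (-33.300, -4.5000). On A1, G sits at bearing 90° from C; a 90° counterclockwise sweep puts V at bearing 180°, so V = C + 4.5·(cos 180°, sin 180°) = (-37.800, -4.5000). Then cos ∠CVS = VC·VS / (|VC||VS|), giving 6.7890°.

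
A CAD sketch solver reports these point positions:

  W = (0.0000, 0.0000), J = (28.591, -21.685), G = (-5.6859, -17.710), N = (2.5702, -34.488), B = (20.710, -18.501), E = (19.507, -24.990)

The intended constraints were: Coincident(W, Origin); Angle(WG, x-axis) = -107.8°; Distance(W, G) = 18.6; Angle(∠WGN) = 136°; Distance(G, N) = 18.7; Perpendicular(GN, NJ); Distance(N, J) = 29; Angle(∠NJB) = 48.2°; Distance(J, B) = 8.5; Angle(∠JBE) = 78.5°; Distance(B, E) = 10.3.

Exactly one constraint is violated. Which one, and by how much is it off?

Distance(B, E) = 10.3 — off by 3.70.

W = (0.00, 0.00) ✓; WG at -107.8° ✓; |WG| = 18.60 ✓; ∠WGN = 136.0° ✓; |GN| = 18.70 ✓; ∠(GN, NJ) = 90.00° ✓; |NJ| = 29.00 ✓; ∠NJB = 48.20° ✓; |JB| = 8.500 ✓; ∠JBE = 78.50° ✓; |BE| = 6.600 ✗.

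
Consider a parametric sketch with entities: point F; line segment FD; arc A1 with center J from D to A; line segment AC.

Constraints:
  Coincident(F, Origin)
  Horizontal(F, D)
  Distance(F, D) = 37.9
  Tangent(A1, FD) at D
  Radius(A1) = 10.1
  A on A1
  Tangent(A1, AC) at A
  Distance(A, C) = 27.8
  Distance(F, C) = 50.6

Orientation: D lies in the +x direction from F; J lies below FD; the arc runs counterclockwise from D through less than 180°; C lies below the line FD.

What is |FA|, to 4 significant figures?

30.24

Checks: F = (0.00, 0.00) ✓; ∠(JD, DF) = 90.00° ✓; |JD| = 10.10 ✓; |JA| = 10.10 ✓; ∠(JA, AC) = 90.00° ✓; |AC| = 27.80 ✓; |FC| = 50.60 ✓.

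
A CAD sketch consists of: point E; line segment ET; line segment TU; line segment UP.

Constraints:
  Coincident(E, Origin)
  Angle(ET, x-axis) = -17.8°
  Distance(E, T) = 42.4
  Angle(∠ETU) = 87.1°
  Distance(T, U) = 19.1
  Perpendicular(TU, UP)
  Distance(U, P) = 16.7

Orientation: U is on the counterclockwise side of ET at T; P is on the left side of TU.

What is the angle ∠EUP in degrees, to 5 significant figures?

21.821°

E is at the origin; ET runs at -17.8° with length 42.4, so T = 42.4·(cos -17.8°, sin -17.8°) = (40.370, -12.961). ∠ETU = 87.1°, so TU runs at -17.8° + (180° − 87.1°) = 75.100° from the x-axis; with |TU| = 19.1, U = T + 19.1·(cos 75.100°, sin 75.100°) = (45.282, 5.4963). TU is perpendicular to UP; with |UP| = 16.7 on the left of TU, P = U + 16.7·(-0.96638, 0.25713) = (29.143, 9.7904). Then cos ∠EUP = UE·UP / (|UE||UP|), giving 21.821°.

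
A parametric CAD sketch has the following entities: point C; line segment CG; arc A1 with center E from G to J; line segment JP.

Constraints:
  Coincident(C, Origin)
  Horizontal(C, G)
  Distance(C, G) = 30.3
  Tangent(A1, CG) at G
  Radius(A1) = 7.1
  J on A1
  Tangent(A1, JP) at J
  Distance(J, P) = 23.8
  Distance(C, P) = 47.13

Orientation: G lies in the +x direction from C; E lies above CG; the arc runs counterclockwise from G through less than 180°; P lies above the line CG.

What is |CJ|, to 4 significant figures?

38.17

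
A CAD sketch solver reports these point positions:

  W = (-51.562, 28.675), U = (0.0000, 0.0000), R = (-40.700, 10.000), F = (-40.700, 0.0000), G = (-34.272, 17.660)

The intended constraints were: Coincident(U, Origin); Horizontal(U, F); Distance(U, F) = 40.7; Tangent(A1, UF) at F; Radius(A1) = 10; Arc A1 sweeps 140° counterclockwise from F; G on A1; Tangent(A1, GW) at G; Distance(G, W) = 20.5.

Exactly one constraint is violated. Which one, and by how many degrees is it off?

Tangent(A1, GW) at G — off by 7.50°.

U = (0.00, 0.00) ✓; U.y = 0.00, F.y = 0.00 ✓; |UF| = 40.70 ✓; ∠(RF, FU) = 90.00° ✓; |RF| = 10.00 ✓; bearing(R→G) − bearing(R→F) = 140.0° ✓; |RG| = 10.00 ✓; ∠(RG, GW) = 82.50° ✗; |GW| = 20.50 ✓.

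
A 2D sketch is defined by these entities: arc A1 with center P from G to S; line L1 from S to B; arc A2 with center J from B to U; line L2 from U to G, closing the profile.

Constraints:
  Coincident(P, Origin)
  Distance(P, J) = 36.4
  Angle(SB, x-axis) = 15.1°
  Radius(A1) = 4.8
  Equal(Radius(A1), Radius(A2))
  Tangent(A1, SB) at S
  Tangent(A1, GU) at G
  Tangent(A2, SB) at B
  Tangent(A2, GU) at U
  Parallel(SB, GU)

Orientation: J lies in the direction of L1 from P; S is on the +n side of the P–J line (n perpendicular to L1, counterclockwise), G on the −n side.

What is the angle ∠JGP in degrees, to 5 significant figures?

82.488°

P is at the origin and J lies 36.4 along u from P, so J = 36.4·u = (35.143, 9.4824). Tangency of A1 to both parallel lines with radius 4.8 puts S and G at P ± 4.8·n: S = (-1.2504, 4.6343), G = (1.2504, -4.6343). Then cos ∠JGP = GJ·GP / (|GJ||GP|), giving 82.488°.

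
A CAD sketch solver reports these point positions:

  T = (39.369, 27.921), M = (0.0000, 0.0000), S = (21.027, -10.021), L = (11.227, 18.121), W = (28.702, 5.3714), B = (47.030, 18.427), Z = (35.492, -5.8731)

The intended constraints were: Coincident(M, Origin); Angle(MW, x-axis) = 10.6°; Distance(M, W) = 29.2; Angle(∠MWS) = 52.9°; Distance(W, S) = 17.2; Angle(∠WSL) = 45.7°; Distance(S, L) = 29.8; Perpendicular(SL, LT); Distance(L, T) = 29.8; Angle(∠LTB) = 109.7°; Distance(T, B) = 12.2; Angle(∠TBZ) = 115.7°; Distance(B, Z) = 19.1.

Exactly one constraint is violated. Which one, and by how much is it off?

Distance(B, Z) = 19.1 — off by 7.80.

M = (0.00, 0.00) ✓; MW at 10.60° ✓; |MW| = 29.20 ✓; ∠MWS = 52.90° ✓; |WS| = 17.20 ✓; ∠WSL = 45.70° ✓; |SL| = 29.80 ✓; ∠(SL, LT) = 90.00° ✓; |LT| = 29.80 ✓; ∠LTB = 109.7° ✓; |TB| = 12.20 ✓; ∠TBZ = 115.7° ✓; |BZ| = 26.90 ✗.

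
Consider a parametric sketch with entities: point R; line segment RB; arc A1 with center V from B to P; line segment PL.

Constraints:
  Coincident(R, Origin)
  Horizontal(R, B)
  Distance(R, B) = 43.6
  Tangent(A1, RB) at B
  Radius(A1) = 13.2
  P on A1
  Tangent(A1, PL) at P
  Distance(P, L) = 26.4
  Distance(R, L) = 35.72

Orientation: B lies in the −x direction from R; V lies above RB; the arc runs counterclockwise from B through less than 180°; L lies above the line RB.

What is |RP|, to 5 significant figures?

32.747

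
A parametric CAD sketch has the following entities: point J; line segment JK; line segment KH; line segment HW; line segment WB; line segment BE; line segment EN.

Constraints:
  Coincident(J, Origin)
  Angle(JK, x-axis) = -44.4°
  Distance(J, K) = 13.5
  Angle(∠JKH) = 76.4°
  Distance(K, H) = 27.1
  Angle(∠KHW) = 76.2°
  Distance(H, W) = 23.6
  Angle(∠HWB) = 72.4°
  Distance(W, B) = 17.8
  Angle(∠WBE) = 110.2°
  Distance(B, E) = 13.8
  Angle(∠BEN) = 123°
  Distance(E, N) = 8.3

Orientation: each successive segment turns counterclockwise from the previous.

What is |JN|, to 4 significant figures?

21.00

∠WBE = 110.2° gives BE at -19.60° from the x-axis; with |BE| = 13.8, E = (14.14, -1.696). ∠BEN = 123.0° gives EN at 37.40° from the x-axis; with |EN| = 8.3, N = (20.73, 3.345). Then |JN| = |N − J| = 21.00.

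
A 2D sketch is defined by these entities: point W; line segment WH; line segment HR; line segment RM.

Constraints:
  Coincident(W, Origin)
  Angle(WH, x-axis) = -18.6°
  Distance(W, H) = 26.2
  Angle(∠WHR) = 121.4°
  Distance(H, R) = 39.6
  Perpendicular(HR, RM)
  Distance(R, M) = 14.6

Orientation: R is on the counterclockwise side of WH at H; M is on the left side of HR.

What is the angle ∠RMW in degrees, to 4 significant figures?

98.29°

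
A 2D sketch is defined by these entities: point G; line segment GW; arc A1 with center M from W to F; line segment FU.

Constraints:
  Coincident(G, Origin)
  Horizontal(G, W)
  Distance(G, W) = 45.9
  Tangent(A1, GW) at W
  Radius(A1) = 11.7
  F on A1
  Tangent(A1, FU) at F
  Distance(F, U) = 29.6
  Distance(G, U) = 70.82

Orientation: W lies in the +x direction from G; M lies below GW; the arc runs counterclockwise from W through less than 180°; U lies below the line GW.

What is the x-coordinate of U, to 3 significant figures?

57.5

G is at the origin; G and W share the same y with |GW| = 45.9 and W on the +x side, so W = (45.9, 0.00). A1 meets GW tangentially, so MW is at right angles to GW, so M = W + (0, -11.7) = (45.9, -11.7). Since MF ⟂ FU (tangency), |MU| = √(11.7² + 29.6²) = 31.8 regardless of where F sits on A1. So U lies on both circle(G, 70.82) and circle(M, 31.8); the below-GW intersection is U = (57.5, -41.3). F is the foot of the tangent from U: F = (37.3, -19.7).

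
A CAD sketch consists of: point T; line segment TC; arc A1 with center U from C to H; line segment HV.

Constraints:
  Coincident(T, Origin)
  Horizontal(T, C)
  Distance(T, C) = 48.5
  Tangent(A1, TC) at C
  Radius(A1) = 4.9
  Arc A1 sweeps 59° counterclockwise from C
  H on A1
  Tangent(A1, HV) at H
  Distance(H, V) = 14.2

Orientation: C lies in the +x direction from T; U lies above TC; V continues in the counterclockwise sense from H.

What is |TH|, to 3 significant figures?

52.8

T is at the origin; T and C share the same y with |TC| = 48.5 and C on the +x side, so C = (48.5, 0.00). Tangency of A1 to TC means the radius UC is perpendicular to TC, so U = C + (0, 4.9) = (48.5, 4.90). On A1, C sits at bearing -90° from U; a 59° counterclockwise sweep puts H at bearing -31°, so H = U + 4.9·(cos -31°, sin -31°) = (52.7, 2.38). Then |TH| = |H − T| = 52.8.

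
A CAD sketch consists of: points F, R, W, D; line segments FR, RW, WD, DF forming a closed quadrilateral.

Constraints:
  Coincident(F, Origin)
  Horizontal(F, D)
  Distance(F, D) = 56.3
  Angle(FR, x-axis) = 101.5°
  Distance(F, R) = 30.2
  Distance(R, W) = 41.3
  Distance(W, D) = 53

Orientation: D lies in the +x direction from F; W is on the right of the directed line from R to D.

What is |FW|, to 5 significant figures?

11.254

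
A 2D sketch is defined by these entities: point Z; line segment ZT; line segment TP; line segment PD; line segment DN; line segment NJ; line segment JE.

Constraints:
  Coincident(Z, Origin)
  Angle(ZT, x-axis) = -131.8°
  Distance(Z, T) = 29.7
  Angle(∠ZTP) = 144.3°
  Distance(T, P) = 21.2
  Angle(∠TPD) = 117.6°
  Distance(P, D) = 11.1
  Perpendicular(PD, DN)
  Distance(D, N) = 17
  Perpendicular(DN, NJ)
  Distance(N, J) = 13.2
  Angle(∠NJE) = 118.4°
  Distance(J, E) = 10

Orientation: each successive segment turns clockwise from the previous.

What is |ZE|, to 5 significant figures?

40.006

The perpendicularity gives NJ at right angles to DN, so NJ runs at -49.900°; with |NJ| = 13.2, J = (-26.137, -17.385). ∠NJE = 118.4° gives JE at -111.50° from the x-axis; with |JE| = 10.0, E = (-29.802, -26.690). Then |ZE| = |E − Z| = 40.006.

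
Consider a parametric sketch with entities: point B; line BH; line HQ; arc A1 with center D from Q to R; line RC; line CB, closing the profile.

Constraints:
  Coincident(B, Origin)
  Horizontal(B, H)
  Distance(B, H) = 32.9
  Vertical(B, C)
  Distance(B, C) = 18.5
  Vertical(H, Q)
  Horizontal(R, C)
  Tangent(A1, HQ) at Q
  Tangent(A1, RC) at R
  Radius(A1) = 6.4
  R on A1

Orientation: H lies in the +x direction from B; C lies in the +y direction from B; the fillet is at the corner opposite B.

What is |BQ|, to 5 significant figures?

35.055

B is at the origin; B and H share the same y with |BH| = 32.9 and H on the +x side, so H = (32.900, 0.0000). B and C share the same x with |BC| = 18.5 and C on the +y side, so C = (0.0000, 18.500). The virtual corner opposite B is at (32.900, 18.500). A1 meets HQ tangentially, so DQ is at right angles to HQ and since A1 is tangent to RC there, DR ⟂ RC, with radius 6.4, so the center D sits 6.4 in from both sides at D = (26.500, 12.100). That places the tangent points at Q = (32.900, 12.100) on HQ and R = (26.500, 18.500) on RC. Then |BQ| = |Q − B| = 35.055.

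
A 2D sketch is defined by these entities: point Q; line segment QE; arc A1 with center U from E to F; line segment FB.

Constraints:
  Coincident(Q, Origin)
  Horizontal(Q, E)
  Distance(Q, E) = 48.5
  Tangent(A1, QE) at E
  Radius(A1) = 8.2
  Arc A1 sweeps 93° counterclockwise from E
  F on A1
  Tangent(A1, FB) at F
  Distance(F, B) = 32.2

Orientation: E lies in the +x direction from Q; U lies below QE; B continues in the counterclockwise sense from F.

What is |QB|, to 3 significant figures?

58.5

On A1, E sits at bearing 90° from U; a 93° counterclockwise sweep puts F at bearing 183°, so F = U + 8.2·(cos 183°, sin 183°) = (40.3, -8.63). Tangency of A1 to FB means the radius UF is perpendicular to FB, so FB runs along (−sin 183°, cos 183°); with |FB| = 32.2, B = (42.0, -40.8). Then |QB| = |B − Q| = 58.5.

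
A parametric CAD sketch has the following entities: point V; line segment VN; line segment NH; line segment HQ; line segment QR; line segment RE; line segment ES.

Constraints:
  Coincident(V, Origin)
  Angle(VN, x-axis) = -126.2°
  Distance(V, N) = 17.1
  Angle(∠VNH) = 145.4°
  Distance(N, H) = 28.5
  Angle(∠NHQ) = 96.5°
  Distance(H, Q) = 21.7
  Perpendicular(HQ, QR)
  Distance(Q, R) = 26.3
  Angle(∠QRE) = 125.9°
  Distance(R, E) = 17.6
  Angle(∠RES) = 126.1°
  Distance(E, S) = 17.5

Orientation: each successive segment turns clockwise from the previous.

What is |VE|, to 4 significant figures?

7.268

V is at the origin; VN runs at -126.2° with length 17.1, so N = (-10.10, -13.80). ∠VNH = 145.4° gives NH at -160.8° from the x-axis; with |NH| = 28.5, H = (-37.01, -23.17). ∠NHQ = 96.5° gives HQ at 115.7° from the x-axis; with |HQ| = 21.7, Q = (-46.42, -3.618). The perpendicularity gives QR at right angles to HQ, so QR runs at 25.70°; with |QR| = 26.3, R = (-22.73, 7.787). ∠QRE = 125.9° gives RE at -28.40° from the x-axis; with |RE| = 17.6, E = (-7.244, -0.5841). Then |VE| = |E − V| = 7.268.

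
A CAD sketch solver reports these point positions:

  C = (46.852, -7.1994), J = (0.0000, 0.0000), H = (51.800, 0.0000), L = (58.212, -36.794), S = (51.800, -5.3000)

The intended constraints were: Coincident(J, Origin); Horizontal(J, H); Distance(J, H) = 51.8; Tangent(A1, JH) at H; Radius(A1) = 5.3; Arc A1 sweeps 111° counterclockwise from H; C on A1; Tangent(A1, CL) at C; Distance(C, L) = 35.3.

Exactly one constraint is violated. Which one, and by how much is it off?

Distance(C, L) = 35.3 — off by 3.60.

J = (0.00, 0.00) ✓; J.y = 0.00, H.y = 0.00 ✓; |JH| = 51.80 ✓; ∠(SH, HJ) = 90.00° ✓; |SH| = 5.300 ✓; bearing(S→C) − bearing(S→H) = 111.0° ✓; |SC| = 5.300 ✓; ∠(SC, CL) = 90.00° ✓; |CL| = 31.70 ✗.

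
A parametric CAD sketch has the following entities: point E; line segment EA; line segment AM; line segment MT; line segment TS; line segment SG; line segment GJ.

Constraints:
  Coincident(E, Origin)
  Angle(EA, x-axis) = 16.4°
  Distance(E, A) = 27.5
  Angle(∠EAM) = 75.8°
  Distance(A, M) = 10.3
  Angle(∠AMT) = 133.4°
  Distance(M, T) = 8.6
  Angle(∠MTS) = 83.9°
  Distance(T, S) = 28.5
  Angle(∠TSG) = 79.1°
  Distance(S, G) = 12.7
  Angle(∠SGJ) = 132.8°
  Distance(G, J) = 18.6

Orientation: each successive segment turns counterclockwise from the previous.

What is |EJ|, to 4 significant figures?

34.17

E is at the origin; EA runs at 16.4° with length 27.5, so A = (26.38, 7.764). ∠EAM = 75.8° gives AM at 120.6° from the x-axis; with |AM| = 10.3, M = (21.14, 16.63). ∠AMT = 133.4° gives MT at 167.2° from the x-axis; with |MT| = 8.6, T = (12.75, 18.54). ∠MTS = 83.9° gives TS at -96.70° from the x-axis; with |TS| = 28.5, S = (9.427, -9.770). ∠TSG = 79.1° gives SG at 4.200° from the x-axis; with |SG| = 12.7, G = (22.09, -8.840). ∠SGJ = 132.8° gives GJ at 51.40° from the x-axis; with |GJ| = 18.6, J = (33.70, 5.696). Then |EJ| = |J − E| = 34.17.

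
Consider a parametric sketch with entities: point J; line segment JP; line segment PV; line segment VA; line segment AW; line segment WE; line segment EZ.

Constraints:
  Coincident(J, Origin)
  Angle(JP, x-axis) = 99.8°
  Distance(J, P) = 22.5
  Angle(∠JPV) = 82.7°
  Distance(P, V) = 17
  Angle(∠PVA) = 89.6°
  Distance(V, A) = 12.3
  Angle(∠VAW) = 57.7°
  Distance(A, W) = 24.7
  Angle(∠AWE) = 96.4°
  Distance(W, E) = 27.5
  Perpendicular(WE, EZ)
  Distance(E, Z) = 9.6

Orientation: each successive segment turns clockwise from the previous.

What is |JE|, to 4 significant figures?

48.32

J is at the origin; JP runs at 99.8° with length 22.5, so P = (-3.830, 22.17). ∠JPV = 82.7° gives PV at 2.500° from the x-axis; with |PV| = 17.0, V = (13.15, 22.91). ∠PVA = 89.6° gives VA at -87.90° from the x-axis; with |VA| = 12.3, A = (13.60, 10.62). ∠VAW = 57.7° gives AW at 149.8° from the x-axis; with |AW| = 24.7, W = (-7.743, 23.05). ∠AWE = 96.4° gives WE at 66.20° from the x-axis; with |WE| = 27.5, E = (3.355, 48.21). Then |JE| = |E − J| = 48.32.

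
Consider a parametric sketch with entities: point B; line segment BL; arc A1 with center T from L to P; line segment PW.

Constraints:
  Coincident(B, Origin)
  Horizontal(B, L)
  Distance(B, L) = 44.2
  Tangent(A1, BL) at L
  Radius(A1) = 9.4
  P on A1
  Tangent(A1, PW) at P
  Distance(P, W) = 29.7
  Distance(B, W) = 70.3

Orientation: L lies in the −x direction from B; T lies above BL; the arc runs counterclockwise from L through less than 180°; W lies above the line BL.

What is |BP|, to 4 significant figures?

41.43

B is at the origin; BL is horizontal with |BL| = 44.2 and L on the −x side, so L = (-44.20, 0.000). Since A1 is tangent to BL there, TL ⟂ BL, so T = L + (0, 9.4) = (-44.20, 9.400). Since TP ⟂ PW (tangency), |TW| = √(9.4² + 29.7²) = 31.15 regardless of where P sits on A1. So W lies on both circle(B, 70.3) and circle(T, 31.15); the above-BL intersection is W = (-60.37, 36.03). P is the foot of the tangent from W: P = (-38.01, 16.48).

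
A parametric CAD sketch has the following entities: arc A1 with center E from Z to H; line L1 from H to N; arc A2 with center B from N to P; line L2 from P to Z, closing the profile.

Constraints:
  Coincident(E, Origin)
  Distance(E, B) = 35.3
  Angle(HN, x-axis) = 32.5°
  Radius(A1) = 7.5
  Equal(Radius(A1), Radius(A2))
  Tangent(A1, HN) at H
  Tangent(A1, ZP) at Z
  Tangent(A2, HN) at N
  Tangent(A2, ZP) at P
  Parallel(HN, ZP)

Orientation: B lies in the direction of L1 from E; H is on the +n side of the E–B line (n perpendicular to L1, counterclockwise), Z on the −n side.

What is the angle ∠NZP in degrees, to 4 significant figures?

23.02°

The slot axis is L1's direction at 32.5°, so u = (cos 32.5°, sin 32.5°) = (0.8434, 0.5373) and n = (−sin 32.5°, cos 32.5°) = (-0.5373, 0.8434). E is at the origin and B lies 35.3 along u from E, so B = 35.3·u = (29.77, 18.97). Tangency of A1 to both parallel lines with radius 7.5 puts H and Z at E ± 7.5·n: H = (-4.030, 6.325), Z = (4.030, -6.325). Equal radii place N and P the same way about B: N = B + 7.5·n = (25.74, 25.29), P = B − 7.5·n = (33.80, 12.64). Then cos ∠NZP = ZN·ZP / (|ZN||ZP|), giving 23.02°.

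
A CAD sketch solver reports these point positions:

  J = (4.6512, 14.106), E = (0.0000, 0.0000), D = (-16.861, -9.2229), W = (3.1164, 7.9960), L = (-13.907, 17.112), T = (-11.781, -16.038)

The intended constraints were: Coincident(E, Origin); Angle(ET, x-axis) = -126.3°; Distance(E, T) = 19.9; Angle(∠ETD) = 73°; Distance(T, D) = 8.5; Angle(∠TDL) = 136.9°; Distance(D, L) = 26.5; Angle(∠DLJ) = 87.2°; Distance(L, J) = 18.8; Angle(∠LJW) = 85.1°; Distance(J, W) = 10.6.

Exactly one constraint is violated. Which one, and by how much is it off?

Distance(J, W) = 10.6 — off by 4.30.

E = (0.00, 0.00) ✓; ET at -126.3° ✓; |ET| = 19.90 ✓; ∠ETD = 73.00° ✓; |TD| = 8.500 ✓; ∠TDL = 136.9° ✓; |DL| = 26.50 ✓; ∠DLJ = 87.20° ✓; |LJ| = 18.80 ✓; ∠LJW = 85.10° ✓; |JW| = 6.300 ✗.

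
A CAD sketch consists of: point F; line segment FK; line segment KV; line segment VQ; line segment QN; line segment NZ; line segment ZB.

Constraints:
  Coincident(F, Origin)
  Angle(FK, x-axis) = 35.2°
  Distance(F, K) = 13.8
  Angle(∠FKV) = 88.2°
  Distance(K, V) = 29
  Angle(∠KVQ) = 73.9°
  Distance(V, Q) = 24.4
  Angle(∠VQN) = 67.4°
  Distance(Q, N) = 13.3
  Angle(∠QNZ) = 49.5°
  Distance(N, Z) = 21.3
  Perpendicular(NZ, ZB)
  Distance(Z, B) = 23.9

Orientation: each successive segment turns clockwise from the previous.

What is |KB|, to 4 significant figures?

50.85

F is at the origin; FK runs at 35.2° with length 13.8, so K = (11.28, 7.955). ∠FKV = 88.2° gives KV at -56.60° from the x-axis; with |KV| = 29.0, V = (27.24, -16.26). ∠KVQ = 73.9° gives VQ at -162.7° from the x-axis; with |VQ| = 24.4, Q = (3.944, -23.51). ∠VQN = 67.4° gives QN at 84.70° from the x-axis; with |QN| = 13.3, N = (5.173, -10.27). ∠QNZ = 49.5° gives NZ at -45.80° from the x-axis; with |NZ| = 21.3, Z = (20.02, -25.54). The perpendicularity gives ZB at right angles to NZ, so ZB runs at -135.8°; with |ZB| = 23.9, B = (2.888, -42.20). Then |KB| = |B − K| = 50.85.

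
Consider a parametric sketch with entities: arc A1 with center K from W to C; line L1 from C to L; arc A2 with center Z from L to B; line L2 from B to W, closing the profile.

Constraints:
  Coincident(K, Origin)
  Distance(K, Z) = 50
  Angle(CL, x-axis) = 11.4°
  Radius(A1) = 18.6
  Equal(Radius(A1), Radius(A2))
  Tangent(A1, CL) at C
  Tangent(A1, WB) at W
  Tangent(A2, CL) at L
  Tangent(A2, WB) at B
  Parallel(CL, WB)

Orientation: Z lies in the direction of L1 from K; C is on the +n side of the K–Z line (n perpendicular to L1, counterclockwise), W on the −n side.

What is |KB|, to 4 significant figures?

53.35

Tangency of A1 to both parallel lines with radius 18.6 puts C and W at K ± 18.6·n: C = (-3.676, 18.23), W = (3.676, -18.23). Equal radii place L and B the same way about Z: L = Z + 18.6·n = (45.34, 28.12), B = Z − 18.6·n = (52.69, -8.350). Then |KB| = |B − K| = 53.35.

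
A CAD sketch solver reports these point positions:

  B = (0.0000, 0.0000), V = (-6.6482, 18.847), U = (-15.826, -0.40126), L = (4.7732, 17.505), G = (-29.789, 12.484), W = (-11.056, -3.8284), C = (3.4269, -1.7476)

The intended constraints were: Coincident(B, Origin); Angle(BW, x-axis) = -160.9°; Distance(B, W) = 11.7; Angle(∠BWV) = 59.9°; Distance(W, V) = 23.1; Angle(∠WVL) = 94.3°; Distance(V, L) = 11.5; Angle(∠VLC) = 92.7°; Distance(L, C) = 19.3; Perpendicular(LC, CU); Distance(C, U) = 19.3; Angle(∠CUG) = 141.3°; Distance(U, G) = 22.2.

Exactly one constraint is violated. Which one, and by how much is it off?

Distance(U, G) = 22.2 — off by 3.20.

B = (0.00, 0.00) ✓; BW at -160.9° ✓; |BW| = 11.70 ✓; ∠BWV = 59.90° ✓; |WV| = 23.10 ✓; ∠WVL = 94.30° ✓; |VL| = 11.50 ✓; ∠VLC = 92.70° ✓; |LC| = 19.30 ✓; ∠(LC, CU) = 90.00° ✓; |CU| = 19.30 ✓; ∠CUG = 141.3° ✓; |UG| = 19.00 ✗.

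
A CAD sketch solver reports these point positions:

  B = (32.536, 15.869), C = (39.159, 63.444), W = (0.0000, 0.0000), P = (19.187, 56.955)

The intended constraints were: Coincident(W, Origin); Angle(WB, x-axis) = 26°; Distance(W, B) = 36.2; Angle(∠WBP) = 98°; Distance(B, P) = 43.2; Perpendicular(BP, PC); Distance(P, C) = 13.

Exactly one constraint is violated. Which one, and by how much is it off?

Distance(P, C) = 13 — off by 8.00.

W = (0.00, 0.00) ✓; WB at 26.00° ✓; |WB| = 36.20 ✓; ∠WBP = 98.00° ✓; |BP| = 43.20 ✓; ∠(BP, PC) = 90.00° ✓; |PC| = 21.00 ✗.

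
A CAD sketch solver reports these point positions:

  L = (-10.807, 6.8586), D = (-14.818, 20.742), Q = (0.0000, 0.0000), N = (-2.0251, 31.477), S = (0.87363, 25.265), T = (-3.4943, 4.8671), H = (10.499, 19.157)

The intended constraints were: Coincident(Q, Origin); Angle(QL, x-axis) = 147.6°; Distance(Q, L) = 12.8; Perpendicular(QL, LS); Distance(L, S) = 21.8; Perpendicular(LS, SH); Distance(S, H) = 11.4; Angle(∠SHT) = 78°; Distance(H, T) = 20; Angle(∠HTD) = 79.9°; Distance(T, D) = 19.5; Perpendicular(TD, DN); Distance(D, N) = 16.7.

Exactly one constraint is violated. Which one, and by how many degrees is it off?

Perpendicular(TD, DN) — off by 4.50°.

Q = (0.00, 0.00) ✓; QL at 147.6° ✓; |QL| = 12.80 ✓; ∠(QL, LS) = 90.00° ✓; |LS| = 21.80 ✓; ∠(LS, SH) = 90.00° ✓; |SH| = 11.40 ✓; ∠SHT = 78.00° ✓; |HT| = 20.00 ✓; ∠HTD = 79.90° ✓; |TD| = 19.50 ✓; ∠(TD, DN) = 85.50° ✗; |DN| = 16.70 ✓.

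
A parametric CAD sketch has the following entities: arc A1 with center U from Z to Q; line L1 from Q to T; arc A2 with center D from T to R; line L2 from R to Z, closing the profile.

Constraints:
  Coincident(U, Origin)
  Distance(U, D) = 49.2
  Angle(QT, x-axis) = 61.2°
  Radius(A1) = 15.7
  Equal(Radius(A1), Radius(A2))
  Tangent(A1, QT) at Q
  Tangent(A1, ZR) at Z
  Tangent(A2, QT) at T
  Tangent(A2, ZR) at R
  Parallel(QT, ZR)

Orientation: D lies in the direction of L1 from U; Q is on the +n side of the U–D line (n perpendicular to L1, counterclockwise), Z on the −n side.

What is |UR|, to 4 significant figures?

51.64

The slot axis is L1's direction at 61.2°, so u = (cos 61.2°, sin 61.2°) = (0.4818, 0.8763) and n = (−sin 61.2°, cos 61.2°) = (-0.8763, 0.4818). U is at the origin and D lies 49.2 along u from U, so D = 49.2·u = (23.70, 43.11). Tangency of A1 to both parallel lines with radius 15.7 puts Q and Z at U ± 15.7·n: Q = (-13.76, 7.564), Z = (13.76, -7.564). Equal radii place T and R the same way about D: T = D + 15.7·n = (9.944, 50.68), R = D − 15.7·n = (37.46, 35.55). Then |UR| = |R − U| = 51.64.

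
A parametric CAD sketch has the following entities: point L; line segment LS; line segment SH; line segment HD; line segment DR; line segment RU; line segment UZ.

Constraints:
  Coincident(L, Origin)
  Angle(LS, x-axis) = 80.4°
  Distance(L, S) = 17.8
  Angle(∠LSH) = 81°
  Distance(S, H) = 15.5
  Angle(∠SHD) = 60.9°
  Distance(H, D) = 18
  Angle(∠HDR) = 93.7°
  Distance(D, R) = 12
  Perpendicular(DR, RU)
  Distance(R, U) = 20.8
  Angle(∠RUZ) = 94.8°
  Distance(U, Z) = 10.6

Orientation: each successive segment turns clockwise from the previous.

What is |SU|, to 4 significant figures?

9.523

∠HDR = 93.7° gives DR at 136.0° from the x-axis; with |DR| = 12.0, R = (-4.287, 8.829). The perpendicularity gives RU at right angles to DR, so RU runs at 46.00°; with |RU| = 20.8, U = (10.16, 23.79). Then |SU| = |U − S| = 9.523.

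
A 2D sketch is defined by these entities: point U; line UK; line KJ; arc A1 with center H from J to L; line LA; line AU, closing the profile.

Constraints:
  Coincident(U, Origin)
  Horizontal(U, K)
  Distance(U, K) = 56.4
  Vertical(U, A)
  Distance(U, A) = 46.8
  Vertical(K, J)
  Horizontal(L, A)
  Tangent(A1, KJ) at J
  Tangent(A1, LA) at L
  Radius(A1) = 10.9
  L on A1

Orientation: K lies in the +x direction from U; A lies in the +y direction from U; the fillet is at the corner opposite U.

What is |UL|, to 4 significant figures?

65.27

The virtual corner opposite U is at (56.40, 46.80). The tangent condition forces HJ to be normal to KJ and A1 meets LA tangentially, so HL is at right angles to LA, with radius 10.9, so the center H sits 10.9 in from both sides at H = (45.50, 35.90). That places the tangent points at J = (56.40, 35.90) on KJ and L = (45.50, 46.80) on LA. Then |UL| = |L − U| = 65.27.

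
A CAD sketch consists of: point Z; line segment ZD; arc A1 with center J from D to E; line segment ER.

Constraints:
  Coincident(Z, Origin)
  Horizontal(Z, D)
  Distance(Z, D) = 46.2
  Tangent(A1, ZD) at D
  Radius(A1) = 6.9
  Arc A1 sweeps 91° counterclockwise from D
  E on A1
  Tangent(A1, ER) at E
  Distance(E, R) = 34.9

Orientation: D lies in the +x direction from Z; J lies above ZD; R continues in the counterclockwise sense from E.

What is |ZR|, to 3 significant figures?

67.2

Z is at the origin; Z and D share the same y with |ZD| = 46.2 and D on the +x side, so D = (46.2, 0.00). Since A1 is tangent to ZD there, JD ⟂ ZD, so J = D + (0, 6.9) = (46.2, 6.90). On A1, D sits at bearing -90° from J; a 91° counterclockwise sweep puts E at bearing 1°, so E = J + 6.9·(cos 1°, sin 1°) = (53.1, 7.02). The tangent condition forces JE to be normal to ER, so ER runs along (−sin 1°, cos 1°); with |ER| = 34.9, R = (52.5, 41.9). Then |ZR| = |R − Z| = 67.2.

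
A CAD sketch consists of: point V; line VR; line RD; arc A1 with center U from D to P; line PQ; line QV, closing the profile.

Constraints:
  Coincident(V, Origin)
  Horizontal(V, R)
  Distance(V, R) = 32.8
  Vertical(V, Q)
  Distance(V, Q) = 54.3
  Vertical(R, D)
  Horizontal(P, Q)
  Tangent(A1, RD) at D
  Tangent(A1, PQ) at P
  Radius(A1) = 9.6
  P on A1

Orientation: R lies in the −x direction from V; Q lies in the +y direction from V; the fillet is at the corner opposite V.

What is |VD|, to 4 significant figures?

55.44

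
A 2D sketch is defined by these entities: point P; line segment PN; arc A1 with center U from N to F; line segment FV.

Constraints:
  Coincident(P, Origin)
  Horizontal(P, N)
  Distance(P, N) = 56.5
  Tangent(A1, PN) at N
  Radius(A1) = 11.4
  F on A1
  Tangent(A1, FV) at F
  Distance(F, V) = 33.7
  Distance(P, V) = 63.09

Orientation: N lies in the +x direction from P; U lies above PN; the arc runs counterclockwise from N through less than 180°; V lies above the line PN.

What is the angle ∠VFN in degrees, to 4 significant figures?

115.7°

Checks: |UF| = 11.40 ✓; ∠(UF, FV) = 90.00° ✓; |FV| = 33.70 ✓; |PV| = 63.09 ✓.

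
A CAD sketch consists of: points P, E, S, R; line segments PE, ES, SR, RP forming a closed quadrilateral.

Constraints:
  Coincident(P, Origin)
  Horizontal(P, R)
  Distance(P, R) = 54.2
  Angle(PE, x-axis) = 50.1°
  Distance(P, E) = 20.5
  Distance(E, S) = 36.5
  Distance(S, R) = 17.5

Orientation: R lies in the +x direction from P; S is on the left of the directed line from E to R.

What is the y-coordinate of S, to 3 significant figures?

16.9

P is at the origin; PR is horizontal with |PR| = 54.2 and R in +x, so R = (54.2, 0). PE runs at 50.1° with |PE| = 20.5, so E = (13.1, 15.7). S is determined by |ES| = 36.5 and |SR| = 17.5 together: it lies at the intersection of circle(E, 36.5) and circle(R, 17.5). With |ER| = 44.0, the foot of the radical line on ER is 33.6 from E and the perpendicular offset is √(36.5² − 33.6²) = 14.1. Taking the left-of-ER solution: S = (49.6, 16.9).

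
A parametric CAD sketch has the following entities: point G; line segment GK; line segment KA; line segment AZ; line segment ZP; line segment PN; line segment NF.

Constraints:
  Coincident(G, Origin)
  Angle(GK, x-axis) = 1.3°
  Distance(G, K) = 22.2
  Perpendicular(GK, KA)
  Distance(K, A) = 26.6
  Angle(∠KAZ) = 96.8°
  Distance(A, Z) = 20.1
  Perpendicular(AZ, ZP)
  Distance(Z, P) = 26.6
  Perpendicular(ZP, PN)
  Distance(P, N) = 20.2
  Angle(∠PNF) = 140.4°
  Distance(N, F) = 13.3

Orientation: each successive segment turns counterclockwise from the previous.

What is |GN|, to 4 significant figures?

19.15

G is at the origin; GK runs at 1.3° with length 22.2, so K = (22.19, 0.5037). The perpendicularity gives KA at right angles to GK, so KA runs at 91.30°; with |KA| = 26.6, A = (21.59, 27.10). ∠KAZ = 96.8° gives AZ at 174.5° from the x-axis; with |AZ| = 20.1, Z = (1.583, 29.02). AZ ⟂ ZP, so ZP runs at -95.50°; with |ZP| = 26.6, P = (-0.9662, 2.546). The perpendicularity gives PN at right angles to ZP, so PN runs at -5.500°; with |PN| = 20.2, N = (19.14, 0.6097). Then |GN| = |N − G| = 19.15.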